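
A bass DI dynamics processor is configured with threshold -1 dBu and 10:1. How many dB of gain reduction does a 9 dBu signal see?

9 dB

Overshoot = 9 − (-1) = 10 dB.
At 10:1, output sits 10/10 = 1 dB above threshold.
GR = overshoot in − overshoot out = 10 − 1 = 9 dB.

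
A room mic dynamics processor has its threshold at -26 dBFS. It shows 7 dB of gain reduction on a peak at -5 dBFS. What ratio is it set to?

1.5:1

Input overshoot = -5 − (-26) = 21 dB.
Output overshoot = 21 − 7 = 14 dB.
Ratio = input overshoot / output overshoot = 21 / 14 = 1.5.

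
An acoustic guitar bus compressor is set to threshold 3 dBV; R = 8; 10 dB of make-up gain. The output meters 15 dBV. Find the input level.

Stripping the +10 dB make-up gives 5 dBV at the gain stage.
That's 2 dB above the 3 dBV threshold.
Before 8:1 compression the overshoot was 2 × 8 = 16 dB, so input = 3 + 16 = 19 dBV.

19 dBV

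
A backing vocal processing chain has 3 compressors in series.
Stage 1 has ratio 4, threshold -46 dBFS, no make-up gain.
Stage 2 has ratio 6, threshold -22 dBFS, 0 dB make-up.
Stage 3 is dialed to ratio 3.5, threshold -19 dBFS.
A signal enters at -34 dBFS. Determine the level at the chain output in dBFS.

-43 dBFS

Stage 1: overshoot 12 dB → 12/4 = 3 dB → -43 dBFS.
Stage 2: -43 dBFS is at or below the -22 dBFS threshold — no compression; output -43 dBFS.
Stage 3: below threshold (-43 ≤ -19); passes unchanged; output -43 dBFS.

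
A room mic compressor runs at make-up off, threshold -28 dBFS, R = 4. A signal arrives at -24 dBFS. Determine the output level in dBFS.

-27 dBFS

Overshoot: -24 − (-28) = 4 dB.
The 4 dB excess becomes 1 dB after 4:1 reduction.
That puts the output at -27 dBFS.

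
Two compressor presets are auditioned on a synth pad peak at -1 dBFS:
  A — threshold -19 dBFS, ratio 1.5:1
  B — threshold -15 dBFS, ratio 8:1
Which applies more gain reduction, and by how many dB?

B, by 6.25 dB

A: overshoot 18 dB → output overshoot 12 dB → GR 6 dB.
B: overshoot 14 dB → output overshoot 1.75 dB → GR 12.25 dB.
B applies 6.25 dB more gain reduction.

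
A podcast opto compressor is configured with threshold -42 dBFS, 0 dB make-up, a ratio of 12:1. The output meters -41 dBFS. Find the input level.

-30 dBFS

The compressed level sits -41 − (-42) = 1 dB over threshold.
Undo the ratio: input overshoot = 1 × 12 = 12 dB, giving input = -30 dBFS.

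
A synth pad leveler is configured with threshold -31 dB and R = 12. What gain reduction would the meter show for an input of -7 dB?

The signal is 24 dB above threshold.
At 12:1, output sits 24/12 = 2 dB above threshold.
GR = overshoot in − overshoot out = 24 − 2 = 22 dB.

22 dB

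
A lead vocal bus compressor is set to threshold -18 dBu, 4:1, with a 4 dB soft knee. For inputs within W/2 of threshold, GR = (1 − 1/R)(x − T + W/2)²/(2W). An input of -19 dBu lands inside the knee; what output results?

x − T + W/2 = -19 − (-18) + 2 = 1.
GR = (1 − 1/4) × 1² / 8 = 0.75 × 1 / 8 = 0.09375 dB.
Output = -19 − 0.09375 = -19.09375 dBu.

-19.09375 dBu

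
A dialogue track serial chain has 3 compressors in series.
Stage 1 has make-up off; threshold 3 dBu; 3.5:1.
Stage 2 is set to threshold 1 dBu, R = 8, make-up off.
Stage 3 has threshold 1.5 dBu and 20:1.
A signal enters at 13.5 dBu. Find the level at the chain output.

1.50625 dBu

Stage 1: overshoot 10.5 dB → 10.5/3.5 = 3 dB → 6 dBu.
Stage 2: 6 dBu is 5 dB over 1 dBu; at 8:1 that becomes 0.625 dB over, giving 1.625 dBu.
Stage 3: overshoot 0.125 dB → 0.125/20 = 0.00625 dB → 1.50625 dBu.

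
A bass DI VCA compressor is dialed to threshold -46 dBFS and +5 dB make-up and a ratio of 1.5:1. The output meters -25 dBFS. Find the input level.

Stripping the +5 dB make-up gives -30 dBFS at the gain stage.
Post-compression overshoot = -30 − (-46) = 16 dB.
Before 1.5:1 compression the overshoot was 16 × 1.5 = 24 dB, so input = -46 + 24 = -22 dBFS.

-22 dBFS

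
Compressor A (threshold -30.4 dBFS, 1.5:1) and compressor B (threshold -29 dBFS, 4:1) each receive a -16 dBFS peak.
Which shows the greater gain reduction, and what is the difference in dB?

A: overshoot 14.4 dB → output overshoot 9.6 dB → GR 4.8 dB.
B: overshoot 13 dB → output overshoot 3.25 dB → GR 9.75 dB.
Difference: 4.95 dB in favour of B.

B, by 4.95 dB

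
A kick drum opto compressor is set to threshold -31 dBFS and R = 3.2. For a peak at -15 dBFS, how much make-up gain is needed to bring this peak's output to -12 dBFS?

Without make-up, output = threshold + overshoot/3.2 = -31 + 5 = -26 dBFS.
Gap to target: 14 dB.

14 dB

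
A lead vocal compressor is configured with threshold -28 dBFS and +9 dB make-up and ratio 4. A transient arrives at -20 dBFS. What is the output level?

Overshoot: -20 − (-28) = 8 dB.
4:1 compression reduces that to 8/4 = 2 dB over.
So the level is -28 + 2 = -26 dBFS; make-up adds 9 dB, giving -17 dBFS.

-17 dBFS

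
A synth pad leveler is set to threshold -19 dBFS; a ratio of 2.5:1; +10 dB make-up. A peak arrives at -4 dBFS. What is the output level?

The input is 15 dB above the -19 dBFS threshold.
At 2.5:1 the overshoot is divided by 2.5, leaving 6 dB above threshold.
That puts the output at -13 dBFS; make-up adds 10 dB, giving -3 dBFS.

-3 dBFS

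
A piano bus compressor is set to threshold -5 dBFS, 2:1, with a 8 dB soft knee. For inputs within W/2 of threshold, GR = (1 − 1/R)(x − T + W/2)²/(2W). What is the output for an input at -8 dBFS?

x − T + W/2 = -8 − (-5) + 4 = 1.
GR = (1 − 1/2) × 1² / 16 = 0.5 × 1 / 16 = 0.03125 dB.
Output = -8 − 0.03125 = -8.03125 dBFS.

-8.03125 dBFS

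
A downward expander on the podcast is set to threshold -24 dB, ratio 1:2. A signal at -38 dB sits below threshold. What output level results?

-52 dB

Undershoot = (-24) − (-38) = 14 dB.
At 1:2, that expands to 28 dB under threshold.
Output = -24 − 28 = -52 dB.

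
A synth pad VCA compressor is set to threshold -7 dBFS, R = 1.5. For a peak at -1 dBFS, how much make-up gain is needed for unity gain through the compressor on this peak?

Overshoot 6 dB → 6/1.5 = 4 dB after compression, so the compressed level is -7 + 4 = -3 dBFS.
Make-up = target − compressed = -1 − (-3) = 2 dB.

2 dB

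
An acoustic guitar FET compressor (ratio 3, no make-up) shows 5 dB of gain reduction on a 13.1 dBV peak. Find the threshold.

Let T be the threshold. Output overshoot = (input overshoot)/R, so 8.1 − T = (13.1 − T)/3.
3·(8.1 − T) = 13.1 − T → 2·T = 24.3 − 13.1 = 11.2.
T = 11.2/2 = 5.6 dBV.

5.6 dBV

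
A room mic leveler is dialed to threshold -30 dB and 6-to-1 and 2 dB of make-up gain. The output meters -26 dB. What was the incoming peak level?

-18 dB

Before make-up, the level was -26 − 2 = -28 dB.
That's 2 dB above the -30 dB threshold.
Undo the ratio: input overshoot = 2 × 6 = 12 dB, giving input = -18 dB.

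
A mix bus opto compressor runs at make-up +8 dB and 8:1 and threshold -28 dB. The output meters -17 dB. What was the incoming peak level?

-4 dB

Remove make-up: -17 − 8 = -25 dB.
That's 3 dB above the -28 dB threshold.
Before 8:1 compression the overshoot was 3 × 8 = 24 dB, so input = -28 + 24 = -4 dB.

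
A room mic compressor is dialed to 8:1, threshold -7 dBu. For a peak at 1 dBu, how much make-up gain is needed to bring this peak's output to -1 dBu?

5 dB

The peak compresses to -7 + 8/8 = -6 dBu.
To reach -1 dBu requires -1 − (-6) = 5 dB of make-up.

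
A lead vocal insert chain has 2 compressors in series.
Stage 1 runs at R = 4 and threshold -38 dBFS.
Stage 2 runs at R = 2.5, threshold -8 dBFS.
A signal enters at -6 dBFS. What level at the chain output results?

-30 dBFS

Stage 1: 32 dB above -38 dBFS, reduced 4:1 to 8 dB above → -30 dBFS.
Stage 2: -30 dBFS is at or below the -8 dBFS threshold — no compression; output -30 dBFS.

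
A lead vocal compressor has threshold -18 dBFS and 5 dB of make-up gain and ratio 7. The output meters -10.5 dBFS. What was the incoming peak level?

Remove make-up: -10.5 − 5 = -15.5 dBFS.
Post-compression overshoot = -15.5 − (-18) = 2.5 dB.
Undo the ratio: input overshoot = 2.5 × 7 = 17.5 dB, giving input = -0.5 dBFS.

-0.5 dBFS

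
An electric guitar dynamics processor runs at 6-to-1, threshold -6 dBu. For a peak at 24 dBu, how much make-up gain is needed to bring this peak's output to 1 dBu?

2 dB

Overshoot 30 dB → 30/6 = 5 dB after compression, so the compressed level is -6 + 5 = -1 dBu.
Make-up = target − compressed = 1 − (-1) = 2 dB.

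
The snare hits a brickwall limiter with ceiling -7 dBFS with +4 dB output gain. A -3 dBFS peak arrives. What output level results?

At ∞:1, everything above -7 dBFS is held at the ceiling.
Output gain then adds 4 dB: -7 + 4 = -3 dBFS.

-3 dBFS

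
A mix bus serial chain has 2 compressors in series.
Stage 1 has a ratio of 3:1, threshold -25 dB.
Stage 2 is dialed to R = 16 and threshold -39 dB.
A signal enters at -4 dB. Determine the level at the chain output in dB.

Stage 1: 21 dB above -25 dB, reduced 3:1 to 7 dB above → -18 dB.
Stage 2: overshoot 21 dB → 21/16 = 1.3125 dB → -37.6875 dB.

-37.6875 dB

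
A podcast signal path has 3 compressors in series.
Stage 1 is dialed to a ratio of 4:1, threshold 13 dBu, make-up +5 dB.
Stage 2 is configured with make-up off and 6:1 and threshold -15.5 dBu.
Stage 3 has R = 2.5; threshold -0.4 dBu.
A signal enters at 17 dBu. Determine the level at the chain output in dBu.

Stage 1: 4 dB above 13 dBu, reduced 4:1 to 1 dB above → 14 dBu; +5 dB make-up → 19 dBu.
Stage 2: overshoot 34.5 dB → 34.5/6 = 5.75 dB → -9.75 dBu.
Stage 3: -9.75 dBu is at or below the -0.4 dBu threshold — no compression; output -9.75 dBu.

-9.75 dBu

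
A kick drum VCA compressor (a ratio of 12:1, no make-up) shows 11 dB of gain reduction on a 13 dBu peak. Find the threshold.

Gain reduction = 13 − 2 = 11 dB; output overshoot = GR / (R − 1) = 11 / 11 = 1 dB.
Threshold = output − output overshoot = 2 − 1 = 1 dBu.

1 dBu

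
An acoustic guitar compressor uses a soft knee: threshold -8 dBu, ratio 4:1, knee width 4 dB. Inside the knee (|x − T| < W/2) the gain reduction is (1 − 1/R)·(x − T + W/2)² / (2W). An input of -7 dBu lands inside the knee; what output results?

-7.84375 dBu

x − T + W/2 = -7 − (-8) + 2 = 3.
GR = (1 − 1/4) × 3² / 8 = 0.75 × 9 / 8 = 0.84375 dB.
Output = -7 − 0.84375 = -7.84375 dBu.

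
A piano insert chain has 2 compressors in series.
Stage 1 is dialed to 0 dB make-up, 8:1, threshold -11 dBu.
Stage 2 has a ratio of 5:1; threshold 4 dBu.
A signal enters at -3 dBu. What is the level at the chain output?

-10 dBu

Stage 1: overshoot 8 dB → 8/8 = 1 dB → -10 dBu.
Stage 2: -10 dBu ≤ 4 dBu, so stage 2 doesn't engage; output -10 dBu.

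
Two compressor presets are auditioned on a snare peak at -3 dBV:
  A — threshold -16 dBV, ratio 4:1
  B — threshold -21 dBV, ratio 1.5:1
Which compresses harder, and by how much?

A, by 3.75 dB

A: GR = 13 − 13/4 = 9.75 dB.
B: GR = 18 − 18/1.5 = 6 dB.
Difference: 3.75 dB in favour of A.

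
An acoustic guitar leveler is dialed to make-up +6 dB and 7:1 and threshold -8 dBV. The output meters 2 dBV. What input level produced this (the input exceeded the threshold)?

20 dBV

Remove make-up: 2 − 6 = -4 dBV.
Post-compression overshoot = -4 − (-8) = 4 dB.
Undo the ratio: input overshoot = 4 × 7 = 28 dB, giving input = 20 dBV.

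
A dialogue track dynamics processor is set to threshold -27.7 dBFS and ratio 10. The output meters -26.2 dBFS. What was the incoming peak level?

-12.7 dBFS

That's 1.5 dB above the -27.7 dBFS threshold.
Before 10:1 compression the overshoot was 1.5 × 10 = 15 dB, so input = -27.7 + 15 = -12.7 dBFS.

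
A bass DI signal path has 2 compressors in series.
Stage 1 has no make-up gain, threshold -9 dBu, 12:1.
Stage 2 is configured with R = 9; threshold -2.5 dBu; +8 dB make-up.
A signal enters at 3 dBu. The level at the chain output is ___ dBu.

Stage 1: 3 dBu is 12 dB over -9 dBu; at 12:1 that becomes 1 dB over, giving -8 dBu.
Stage 2: -8 dBu ≤ -2.5 dBu, so stage 2 doesn't engage; make-up brings it to 0 dBu.

0 dBu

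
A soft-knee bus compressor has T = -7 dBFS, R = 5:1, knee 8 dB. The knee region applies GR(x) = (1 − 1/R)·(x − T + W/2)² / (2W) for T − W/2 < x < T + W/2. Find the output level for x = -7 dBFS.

x − T + W/2 = -7 − (-7) + 4 = 4.
GR = (1 − 1/5) × 4² / 16 = 0.8 × 16 / 16 = 0.8 dB.
Output = -7 − 0.8 = -7.8 dBFS.

-7.8 dBFS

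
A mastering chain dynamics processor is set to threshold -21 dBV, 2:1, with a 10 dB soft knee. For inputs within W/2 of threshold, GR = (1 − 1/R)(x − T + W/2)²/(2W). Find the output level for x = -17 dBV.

x − T + W/2 = -17 − (-21) + 5 = 9.
GR = (1 − 1/2) × 9² / 20 = 0.5 × 81 / 20 = 2.025 dB.
Output = -17 − 2.025 = -19.025 dBV.

-19.025 dBV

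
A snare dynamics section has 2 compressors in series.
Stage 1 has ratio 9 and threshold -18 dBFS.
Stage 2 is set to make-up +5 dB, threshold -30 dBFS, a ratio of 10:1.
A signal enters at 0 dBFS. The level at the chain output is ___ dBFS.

Stage 1: 0 dBFS is 18 dB over -18 dBFS; at 9:1 that becomes 2 dB over, giving -16 dBFS.
Stage 2: -16 dBFS is 14 dB over -30 dBFS; at 10:1 that becomes 1.4 dB over, giving -28.6 dBFS; +5 dB make-up → -23.6 dBFS.

-23.6 dBFS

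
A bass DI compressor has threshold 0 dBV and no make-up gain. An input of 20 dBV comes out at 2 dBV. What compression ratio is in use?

10:1

Input overshoot = 20 − 0 = 20 dB; output overshoot = 2 − 0 = 2 dB.
Ratio = 20 / 2 = 10.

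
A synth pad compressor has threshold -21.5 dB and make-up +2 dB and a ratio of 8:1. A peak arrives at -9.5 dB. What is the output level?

-9.5 dB sits 12 dB over threshold.
8:1 compression reduces that to 12/8 = 1.5 dB over.
So the level is -21.5 + 1.5 = -20 dB; make-up adds 2 dB, giving -18 dB.

-18 dB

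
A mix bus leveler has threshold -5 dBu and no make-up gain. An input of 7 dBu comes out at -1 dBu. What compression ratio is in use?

Input overshoot = 7 − (-5) = 12 dB; output overshoot = -1 − (-5) = 4 dB.
Ratio = 12 / 4 = 3.

3:1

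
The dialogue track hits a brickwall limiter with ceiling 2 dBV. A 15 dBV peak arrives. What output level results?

The limiter clamps the peak to its 2 dBV ceiling.

2 dBV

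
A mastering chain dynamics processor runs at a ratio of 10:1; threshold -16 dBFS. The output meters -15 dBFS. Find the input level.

Post-compression overshoot = -15 − (-16) = 1 dB.
Input overshoot = R × output overshoot = 10 dB → input = -16 + 10 = -6 dBFS.

-6 dBFS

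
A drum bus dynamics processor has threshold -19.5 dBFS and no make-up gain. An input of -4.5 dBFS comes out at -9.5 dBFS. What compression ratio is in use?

1.5:1

Input overshoot = -4.5 − (-19.5) = 15 dB; output overshoot = -9.5 − (-19.5) = 10 dB.
Ratio = 15 / 10 = 1.5.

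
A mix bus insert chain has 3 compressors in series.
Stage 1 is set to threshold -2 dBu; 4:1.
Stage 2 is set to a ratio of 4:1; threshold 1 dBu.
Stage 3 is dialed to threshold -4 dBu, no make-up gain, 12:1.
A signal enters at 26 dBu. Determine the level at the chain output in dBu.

-3.5 dBu

Stage 1: 28 dB above -2 dBu, reduced 4:1 to 7 dB above → 5 dBu.
Stage 2: overshoot 4 dB → 4/4 = 1 dB → 2 dBu.
Stage 3: 6 dB above -4 dBu, reduced 12:1 to 0.5 dB above → -3.5 dBu.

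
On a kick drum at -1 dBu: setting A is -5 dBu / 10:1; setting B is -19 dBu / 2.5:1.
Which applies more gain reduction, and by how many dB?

B, by 7.2 dB

A: 4 dB over, compressed to 0.4 dB over, so 3.6 dB of GR.
B: 18 dB over, compressed to 7.2 dB over, so 10.8 dB of GR.
B applies 7.2 dB more gain reduction.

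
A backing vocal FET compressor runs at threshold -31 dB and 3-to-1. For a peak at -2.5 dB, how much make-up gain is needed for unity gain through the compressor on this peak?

Without make-up, output = threshold + overshoot/3 = -31 + 9.5 = -21.5 dB.
Gap to target: 19 dB.

19 dB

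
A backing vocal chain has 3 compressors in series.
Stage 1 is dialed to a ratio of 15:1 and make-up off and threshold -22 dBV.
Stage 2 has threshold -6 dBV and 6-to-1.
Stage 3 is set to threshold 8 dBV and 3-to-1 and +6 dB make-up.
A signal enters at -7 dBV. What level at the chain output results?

-15 dBV

Stage 1: overshoot 15 dB → 15/15 = 1 dB → -21 dBV.
Stage 2: below threshold (-21 ≤ -6); passes unchanged; output -21 dBV.
Stage 3: below threshold (-21 ≤ 8); passes unchanged; make-up brings it to -15 dBV.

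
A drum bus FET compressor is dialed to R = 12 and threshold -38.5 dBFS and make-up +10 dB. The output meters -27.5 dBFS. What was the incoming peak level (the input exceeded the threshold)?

-26.5 dBFS

Before make-up, the level was -27.5 − 10 = -37.5 dBFS.
The compressed level sits -37.5 − (-38.5) = 1 dB over threshold.
Input overshoot = R × output overshoot = 12 dB → input = -38.5 + 12 = -26.5 dBFS.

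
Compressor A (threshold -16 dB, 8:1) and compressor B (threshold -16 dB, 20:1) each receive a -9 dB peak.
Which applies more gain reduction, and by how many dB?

B, by 0.525 dB

A: overshoot 7 dB → output overshoot 0.875 dB → GR 6.125 dB.
B: overshoot 7 dB → output overshoot 0.35 dB → GR 6.65 dB.
B applies 0.525 dB more gain reduction.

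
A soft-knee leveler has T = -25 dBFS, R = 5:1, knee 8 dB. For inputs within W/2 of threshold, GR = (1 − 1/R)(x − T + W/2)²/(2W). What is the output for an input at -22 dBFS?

x − T + W/2 = -22 − (-25) + 4 = 7.
GR = (1 − 1/5) × 7² / 16 = 0.8 × 49 / 16 = 2.45 dB.
Output = -22 − 2.45 = -24.45 dBFS.

-24.45 dBFS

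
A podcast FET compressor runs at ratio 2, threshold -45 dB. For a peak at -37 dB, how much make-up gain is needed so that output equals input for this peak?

4 dB

The peak compresses to -45 + 8/2 = -41 dB.
To reach -37 dB requires -37 − (-41) = 4 dB of make-up.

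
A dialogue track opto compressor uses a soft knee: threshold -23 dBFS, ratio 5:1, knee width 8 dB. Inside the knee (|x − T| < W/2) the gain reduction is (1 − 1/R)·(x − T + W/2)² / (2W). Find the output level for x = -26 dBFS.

-26.05 dBFS

x − T + W/2 = -26 − (-23) + 4 = 1.
GR = (1 − 1/5) × 1² / 16 = 0.8 × 1 / 16 = 0.05 dB.
Output = -26 − 0.05 = -26.05 dBFS.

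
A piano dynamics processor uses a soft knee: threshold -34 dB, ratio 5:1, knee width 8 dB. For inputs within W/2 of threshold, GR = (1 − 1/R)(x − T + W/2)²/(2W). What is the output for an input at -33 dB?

x − T + W/2 = -33 − (-34) + 4 = 5.
GR = (1 − 1/5) × 5² / 16 = 0.8 × 25 / 16 = 1.25 dB.
Output = -33 − 1.25 = -34.25 dB.

-34.25 dB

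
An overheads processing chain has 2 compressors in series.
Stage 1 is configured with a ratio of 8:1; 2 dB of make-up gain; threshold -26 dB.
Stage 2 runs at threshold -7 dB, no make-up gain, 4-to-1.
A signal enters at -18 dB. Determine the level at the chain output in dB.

Stage 1: 8 dB above -26 dB, reduced 8:1 to 1 dB above → -25 dB; +2 dB make-up → -23 dB.
Stage 2: -23 dB ≤ -7 dB, so stage 2 doesn't engage; output -23 dB.

-23 dB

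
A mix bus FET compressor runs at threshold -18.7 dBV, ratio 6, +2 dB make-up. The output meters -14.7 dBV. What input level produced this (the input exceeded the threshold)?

-6.7 dBV

Remove make-up: -14.7 − 2 = -16.7 dBV.
The compressed level sits -16.7 − (-18.7) = 2 dB over threshold.
Before 6:1 compression the overshoot was 2 × 6 = 12 dB, so input = -18.7 + 12 = -6.7 dBV.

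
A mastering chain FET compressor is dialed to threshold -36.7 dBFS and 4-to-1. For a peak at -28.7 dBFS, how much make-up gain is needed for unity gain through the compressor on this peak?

6 dB

Without make-up, output = threshold + overshoot/4 = -36.7 + 2 = -34.7 dBFS.
Gap to target: 6 dB.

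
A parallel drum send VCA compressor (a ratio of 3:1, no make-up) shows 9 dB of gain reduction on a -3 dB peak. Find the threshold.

Let T be the threshold. Output overshoot = (input overshoot)/R, so -12 − T = (-3 − T)/3.
3·(-12 − T) = -3 − T → 2·T = -36 − (-3) = -33.
T = -33/2 = -16.5 dB.

-16.5 dB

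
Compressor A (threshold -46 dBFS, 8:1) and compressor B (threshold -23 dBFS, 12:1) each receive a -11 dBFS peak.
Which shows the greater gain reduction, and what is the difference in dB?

A, by 19.625 dB

A: overshoot 35 dB → output overshoot 4.375 dB → GR 30.625 dB.
B: overshoot 12 dB → output overshoot 1 dB → GR 11 dB.
A applies 19.625 dB more gain reduction.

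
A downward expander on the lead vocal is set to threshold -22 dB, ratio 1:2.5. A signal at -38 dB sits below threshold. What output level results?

The input is 16 dB below the -22 dB threshold.
A 1:2.5 expander multiplies undershoot by 2.5: 16 × 2.5 = 40 dB below threshold.
Output = -22 − 40 = -62 dB.

-62 dB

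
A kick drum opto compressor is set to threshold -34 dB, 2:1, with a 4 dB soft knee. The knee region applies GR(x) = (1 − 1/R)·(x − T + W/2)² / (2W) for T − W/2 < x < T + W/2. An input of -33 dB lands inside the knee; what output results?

-33.5625 dB

x − T + W/2 = -33 − (-34) + 2 = 3.
GR = (1 − 1/2) × 3² / 8 = 0.5 × 9 / 8 = 0.5625 dB.
Output = -33 − 0.5625 = -33.5625 dB.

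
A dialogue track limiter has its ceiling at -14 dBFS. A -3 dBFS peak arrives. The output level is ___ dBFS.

-14 dBFS

A brickwall limiter is an ∞:1 compressor: any input above the ceiling is clamped to -14 dBFS.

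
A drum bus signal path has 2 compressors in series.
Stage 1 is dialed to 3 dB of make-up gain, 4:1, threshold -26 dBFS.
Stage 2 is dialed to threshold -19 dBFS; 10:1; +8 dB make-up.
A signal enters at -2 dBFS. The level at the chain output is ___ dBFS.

-10.8 dBFS

Stage 1: -2 dBFS is 24 dB over -26 dBFS; at 4:1 that becomes 6 dB over, giving -20 dBFS; +3 dB make-up → -17 dBFS.
Stage 2: -17 dBFS is 2 dB over -19 dBFS; at 10:1 that becomes 0.2 dB over, giving -18.8 dBFS; +8 dB make-up → -10.8 dBFS.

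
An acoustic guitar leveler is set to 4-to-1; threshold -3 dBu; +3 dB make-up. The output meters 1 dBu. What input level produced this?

1 dBu

Stripping the +3 dB make-up gives -2 dBu at the gain stage.
The compressed level sits -2 − (-3) = 1 dB over threshold.
Input overshoot = R × output overshoot = 4 dB → input = -3 + 4 = 1 dBu.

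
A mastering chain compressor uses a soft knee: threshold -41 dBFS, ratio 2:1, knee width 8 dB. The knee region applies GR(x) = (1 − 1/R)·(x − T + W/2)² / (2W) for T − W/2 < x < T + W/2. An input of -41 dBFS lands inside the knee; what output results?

-41.5 dBFS

x − T + W/2 = -41 − (-41) + 4 = 4.
GR = (1 − 1/2) × 4² / 16 = 0.5 × 16 / 16 = 0.5 dB.
Output = -41 − 0.5 = -41.5 dBFS.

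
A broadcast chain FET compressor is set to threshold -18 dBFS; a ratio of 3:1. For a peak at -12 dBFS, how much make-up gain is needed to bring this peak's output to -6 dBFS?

Without make-up, output = threshold + overshoot/3 = -18 + 2 = -16 dBFS.
Gap to target: 10 dB.

10 dB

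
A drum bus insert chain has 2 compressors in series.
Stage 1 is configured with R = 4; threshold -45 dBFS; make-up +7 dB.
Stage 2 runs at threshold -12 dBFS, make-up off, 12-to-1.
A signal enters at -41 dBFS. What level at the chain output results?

Stage 1: -41 dBFS is 4 dB over -45 dBFS; at 4:1 that becomes 1 dB over, giving -44 dBFS; +7 dB make-up → -37 dBFS.
Stage 2: -37 dBFS ≤ -12 dBFS, so stage 2 doesn't engage; output -37 dBFS.

-37 dBFS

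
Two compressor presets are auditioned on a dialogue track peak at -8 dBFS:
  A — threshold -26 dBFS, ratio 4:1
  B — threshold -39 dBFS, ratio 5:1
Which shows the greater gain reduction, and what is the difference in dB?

A: GR = 18 − 18/4 = 13.5 dB.
B: GR = 31 − 31/5 = 24.8 dB.
B reduces 11.3 dB more.

B, by 11.3 dB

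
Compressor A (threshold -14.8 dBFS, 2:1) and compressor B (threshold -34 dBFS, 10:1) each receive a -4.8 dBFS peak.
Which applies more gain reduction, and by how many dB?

B, by 21.28 dB

A: overshoot 10 dB → output overshoot 5 dB → GR 5 dB.
B: overshoot 29.2 dB → output overshoot 2.92 dB → GR 26.28 dB.
Difference: 21.28 dB in favour of B.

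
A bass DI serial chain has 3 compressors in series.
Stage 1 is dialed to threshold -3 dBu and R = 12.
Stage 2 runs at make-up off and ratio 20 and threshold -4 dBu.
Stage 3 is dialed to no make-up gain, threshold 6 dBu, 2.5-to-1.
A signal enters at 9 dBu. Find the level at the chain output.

-3.9 dBu

Stage 1: 9 dBu is 12 dB over -3 dBu; at 12:1 that becomes 1 dB over, giving -2 dBu.
Stage 2: -2 dBu is 2 dB over -4 dBu; at 20:1 that becomes 0.1 dB over, giving -3.9 dBu.
Stage 3: -3.9 dBu is at or below the 6 dBu threshold — no compression; output -3.9 dBu.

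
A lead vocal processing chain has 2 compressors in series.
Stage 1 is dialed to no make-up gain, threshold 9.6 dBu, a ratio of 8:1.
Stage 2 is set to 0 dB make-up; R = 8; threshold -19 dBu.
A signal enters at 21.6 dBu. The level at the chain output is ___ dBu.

-15.2375 dBu

Stage 1: 12 dB above 9.6 dBu, reduced 8:1 to 1.5 dB above → 11.1 dBu.
Stage 2: overshoot 30.1 dB → 30.1/8 = 3.7625 dB → -15.2375 dBu.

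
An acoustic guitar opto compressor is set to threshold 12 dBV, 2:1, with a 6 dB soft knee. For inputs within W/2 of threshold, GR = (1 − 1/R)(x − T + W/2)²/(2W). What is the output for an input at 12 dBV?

11.625 dBV

x − T + W/2 = 12 − 12 + 3 = 3.
GR = (1 − 1/2) × 3² / 12 = 0.5 × 9 / 12 = 0.375 dB.
Output = 12 − 0.375 = 11.625 dBV.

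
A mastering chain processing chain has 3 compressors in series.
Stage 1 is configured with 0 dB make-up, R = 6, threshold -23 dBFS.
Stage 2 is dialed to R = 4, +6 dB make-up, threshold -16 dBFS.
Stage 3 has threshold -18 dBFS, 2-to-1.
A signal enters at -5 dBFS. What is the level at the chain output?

-16 dBFS

Stage 1: 18 dB above -23 dBFS, reduced 6:1 to 3 dB above → -20 dBFS.
Stage 2: -20 dBFS is at or below the -16 dBFS threshold — no compression; make-up brings it to -14 dBFS.
Stage 3: overshoot 4 dB → 4/2 = 2 dB → -16 dBFS.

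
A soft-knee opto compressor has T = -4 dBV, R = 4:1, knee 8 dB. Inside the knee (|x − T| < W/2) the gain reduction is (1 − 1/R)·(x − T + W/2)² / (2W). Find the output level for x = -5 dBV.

x − T + W/2 = -5 − (-4) + 4 = 3.
GR = (1 − 1/4) × 3² / 16 = 0.75 × 9 / 16 = 0.421875 dB.
Output = -5 − 0.421875 = -5.421875 dBV.

-5.421875 dBV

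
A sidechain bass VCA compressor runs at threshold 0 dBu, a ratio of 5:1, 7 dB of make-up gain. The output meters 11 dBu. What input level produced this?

Remove make-up: 11 − 7 = 4 dBu.
The compressed level sits 4 − 0 = 4 dB over threshold.
Before 5:1 compression the overshoot was 4 × 5 = 20 dB, so input = 0 + 20 = 20 dBu.

20 dBu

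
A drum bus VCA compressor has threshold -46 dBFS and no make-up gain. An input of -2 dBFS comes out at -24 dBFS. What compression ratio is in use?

2:1

Input overshoot = -2 − (-46) = 44 dB; output overshoot = -24 − (-46) = 22 dB.
Ratio = 44 / 22 = 2.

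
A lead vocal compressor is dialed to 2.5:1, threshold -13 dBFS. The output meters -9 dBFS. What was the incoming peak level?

-3 dBFS

Post-compression overshoot = -9 − (-13) = 4 dB.
Input overshoot = R × output overshoot = 10 dB → input = -13 + 10 = -3 dBFS.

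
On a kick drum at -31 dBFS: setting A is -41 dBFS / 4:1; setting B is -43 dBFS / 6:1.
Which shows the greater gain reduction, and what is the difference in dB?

A: 10 dB over, compressed to 2.5 dB over, so 7.5 dB of GR.
B: 12 dB over, compressed to 2 dB over, so 10 dB of GR.
B applies 2.5 dB more gain reduction.

B, by 2.5 dB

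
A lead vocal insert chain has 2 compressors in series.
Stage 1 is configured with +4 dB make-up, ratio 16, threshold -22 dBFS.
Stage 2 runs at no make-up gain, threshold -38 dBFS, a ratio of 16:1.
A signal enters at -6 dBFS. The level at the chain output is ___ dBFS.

Stage 1: 16 dB above -22 dBFS, reduced 16:1 to 1 dB above → -21 dBFS; +4 dB make-up → -17 dBFS.
Stage 2: -17 dBFS is 21 dB over -38 dBFS; at 16:1 that becomes 1.3125 dB over, giving -36.6875 dBFS.

-36.6875 dBFS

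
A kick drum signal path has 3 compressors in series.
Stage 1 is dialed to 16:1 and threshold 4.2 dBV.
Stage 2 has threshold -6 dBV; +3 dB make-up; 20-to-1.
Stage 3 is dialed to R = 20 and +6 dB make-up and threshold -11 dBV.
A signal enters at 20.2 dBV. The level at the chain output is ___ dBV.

Stage 1: 16 dB above 4.2 dBV, reduced 16:1 to 1 dB above → 5.2 dBV.
Stage 2: 11.2 dB above -6 dBV, reduced 20:1 to 0.56 dB above → -5.44 dBV; +3 dB make-up → -2.44 dBV.
Stage 3: 8.56 dB above -11 dBV, reduced 20:1 to 0.428 dB above → -10.572 dBV; +6 dB make-up → -4.572 dBV.

-4.572 dBV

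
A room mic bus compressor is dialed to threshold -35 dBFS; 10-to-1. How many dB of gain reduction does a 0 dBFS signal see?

0 dBFS exceeds the threshold by 35 dB.
After 10:1 compression the overshoot becomes 35/10 = 3.5 dB.
GR = overshoot in − overshoot out = 35 − 3.5 = 31.5 dB.

31.5 dB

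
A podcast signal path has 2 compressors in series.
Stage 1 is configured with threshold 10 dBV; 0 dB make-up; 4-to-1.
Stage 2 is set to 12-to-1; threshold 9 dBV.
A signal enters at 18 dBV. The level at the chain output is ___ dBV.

9.25 dBV

Stage 1: 8 dB above 10 dBV, reduced 4:1 to 2 dB above → 12 dBV.
Stage 2: 3 dB above 9 dBV, reduced 12:1 to 0.25 dB above → 9.25 dBV.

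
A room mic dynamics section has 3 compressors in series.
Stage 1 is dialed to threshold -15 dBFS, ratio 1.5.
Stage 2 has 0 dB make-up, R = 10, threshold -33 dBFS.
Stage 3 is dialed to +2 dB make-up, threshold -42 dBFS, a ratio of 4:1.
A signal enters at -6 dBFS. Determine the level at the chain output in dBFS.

Stage 1: overshoot 9 dB → 9/1.5 = 6 dB → -9 dBFS.
Stage 2: 24 dB above -33 dBFS, reduced 10:1 to 2.4 dB above → -30.6 dBFS.
Stage 3: overshoot 11.4 dB → 11.4/4 = 2.85 dB → -39.15 dBFS; +2 dB make-up → -37.15 dBFS.

-37.15 dBFS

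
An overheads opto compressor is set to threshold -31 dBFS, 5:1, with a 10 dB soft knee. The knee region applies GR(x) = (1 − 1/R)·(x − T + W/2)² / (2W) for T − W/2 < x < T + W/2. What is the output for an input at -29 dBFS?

-30.96 dBFS

x − T + W/2 = -29 − (-31) + 5 = 7.
GR = (1 − 1/5) × 7² / 20 = 0.8 × 49 / 20 = 1.96 dB.
Output = -29 − 1.96 = -30.96 dBFS.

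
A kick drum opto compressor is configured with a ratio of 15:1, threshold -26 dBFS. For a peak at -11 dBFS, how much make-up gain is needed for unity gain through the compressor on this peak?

14 dB

Overshoot 15 dB → 15/15 = 1 dB after compression, so the compressed level is -26 + 1 = -25 dBFS.
Make-up = target − compressed = -11 − (-25) = 14 dB.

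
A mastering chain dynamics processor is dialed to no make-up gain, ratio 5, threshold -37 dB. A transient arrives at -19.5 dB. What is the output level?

The input is 17.5 dB above the -37 dB threshold.
5:1 compression reduces that to 17.5/5 = 3.5 dB over.
That puts the output at -33.5 dB.

-33.5 dB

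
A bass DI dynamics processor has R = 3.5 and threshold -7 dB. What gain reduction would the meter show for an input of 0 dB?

Overshoot = 0 − (-7) = 7 dB.
A 3.5:1 ratio leaves 2 dB of that excess.
So the signal is attenuated by 7 − 2 = 5 dB.

5 dB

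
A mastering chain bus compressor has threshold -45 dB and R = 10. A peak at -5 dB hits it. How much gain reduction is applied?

-5 dB exceeds the threshold by 40 dB.
A 10:1 ratio leaves 4 dB of that excess.
So the signal is attenuated by 40 − 4 = 36 dB.

36 dB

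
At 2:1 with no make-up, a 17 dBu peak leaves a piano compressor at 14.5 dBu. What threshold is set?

12 dBu

Let T be the threshold. Output overshoot = (input overshoot)/R, so 14.5 − T = (17 − T)/2.
2·(14.5 − T) = 17 − T → 1·T = 29 − 17 = 12.
T = 12/1 = 12 dBu.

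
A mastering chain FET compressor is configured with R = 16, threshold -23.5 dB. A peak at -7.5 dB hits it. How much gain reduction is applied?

The signal is 16 dB above threshold.
At 16:1, output sits 16/16 = 1 dB above threshold.
Gain reduction = 16 − 1 = 15 dB.

15 dB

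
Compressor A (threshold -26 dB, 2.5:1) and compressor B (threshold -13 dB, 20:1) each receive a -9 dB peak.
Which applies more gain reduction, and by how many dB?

A: 17 dB over, compressed to 6.8 dB over, so 10.2 dB of GR.
B: 4 dB over, compressed to 0.2 dB over, so 3.8 dB of GR.
A reduces 6.4 dB more.

A, by 6.4 dB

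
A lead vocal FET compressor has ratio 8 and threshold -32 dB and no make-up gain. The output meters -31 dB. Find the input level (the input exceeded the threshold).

-24 dB

That's 1 dB above the -32 dB threshold.
Input overshoot = R × output overshoot = 8 dB → input = -32 + 8 = -24 dB.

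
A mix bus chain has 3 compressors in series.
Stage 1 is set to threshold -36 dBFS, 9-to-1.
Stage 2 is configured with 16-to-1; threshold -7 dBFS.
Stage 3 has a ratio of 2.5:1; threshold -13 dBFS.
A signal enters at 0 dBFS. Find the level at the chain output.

Stage 1: 36 dB above -36 dBFS, reduced 9:1 to 4 dB above → -32 dBFS.
Stage 2: below threshold (-32 ≤ -7); passes unchanged; output -32 dBFS.
Stage 3: below threshold (-32 ≤ -13); passes unchanged; output -32 dBFS.

-32 dBFS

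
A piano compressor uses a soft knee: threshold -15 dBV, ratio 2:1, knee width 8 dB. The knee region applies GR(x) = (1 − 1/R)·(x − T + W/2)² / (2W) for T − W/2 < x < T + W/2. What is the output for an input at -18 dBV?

x − T + W/2 = -18 − (-15) + 4 = 1.
GR = (1 − 1/2) × 1² / 16 = 0.5 × 1 / 16 = 0.03125 dB.
Output = -18 − 0.03125 = -18.03125 dBV.

-18.03125 dBV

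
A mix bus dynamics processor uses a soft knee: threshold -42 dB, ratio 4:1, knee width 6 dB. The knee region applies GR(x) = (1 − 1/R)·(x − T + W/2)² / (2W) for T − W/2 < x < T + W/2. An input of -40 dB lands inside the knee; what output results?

x − T + W/2 = -40 − (-42) + 3 = 5.
GR = (1 − 1/4) × 5² / 12 = 0.75 × 25 / 12 = 1.5625 dB.
Output = -40 − 1.5625 = -41.5625 dB.

-41.5625 dB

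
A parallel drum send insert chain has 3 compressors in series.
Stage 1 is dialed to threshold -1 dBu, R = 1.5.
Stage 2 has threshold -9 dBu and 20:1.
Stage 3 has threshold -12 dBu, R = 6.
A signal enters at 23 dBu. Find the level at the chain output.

Stage 1: 23 dBu is 24 dB over -1 dBu; at 1.5:1 that becomes 16 dB over, giving 15 dBu.
Stage 2: 24 dB above -9 dBu, reduced 20:1 to 1.2 dB above → -7.8 dBu.
Stage 3: overshoot 4.2 dB → 4.2/6 = 0.7 dB → -11.3 dBu.

-11.3 dBu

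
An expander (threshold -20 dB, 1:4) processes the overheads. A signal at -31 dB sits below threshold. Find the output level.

-64 dB

Undershoot = (-20) − (-31) = 11 dB.
At 1:4, that expands to 44 dB under threshold.
Output = -20 − 44 = -64 dB.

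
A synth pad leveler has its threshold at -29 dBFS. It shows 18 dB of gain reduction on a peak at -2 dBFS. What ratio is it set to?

3:1

Input overshoot = -2 − (-29) = 27 dB.
Output overshoot = 27 − 18 = 9 dB.
Ratio = input overshoot / output overshoot = 27 / 9 = 3.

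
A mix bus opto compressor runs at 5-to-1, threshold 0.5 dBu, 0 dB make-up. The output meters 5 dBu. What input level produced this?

The compressed level sits 5 − 0.5 = 4.5 dB over threshold.
Input overshoot = R × output overshoot = 22.5 dB → input = 0.5 + 22.5 = 23 dBu.

23 dBu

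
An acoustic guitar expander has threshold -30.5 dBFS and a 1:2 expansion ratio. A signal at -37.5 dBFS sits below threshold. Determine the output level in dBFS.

-44.5 dBFS

The input is 7 dB below the -30.5 dBFS threshold.
A 1:2 expander multiplies undershoot by 2: 7 × 2 = 14 dB below threshold.
Output = -30.5 − 14 = -44.5 dBFS.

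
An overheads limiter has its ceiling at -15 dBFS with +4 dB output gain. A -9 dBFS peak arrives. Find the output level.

-11 dBFS

At ∞:1, everything above -15 dBFS is held at the ceiling.
Output gain then adds 4 dB: -15 + 4 = -11 dBFS.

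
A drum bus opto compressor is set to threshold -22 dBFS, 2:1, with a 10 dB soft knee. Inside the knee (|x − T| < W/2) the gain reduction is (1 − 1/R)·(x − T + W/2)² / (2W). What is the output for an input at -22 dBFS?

x − T + W/2 = -22 − (-22) + 5 = 5.
GR = (1 − 1/2) × 5² / 20 = 0.5 × 25 / 20 = 0.625 dB.
Output = -22 − 0.625 = -22.625 dBFS.

-22.625 dBFS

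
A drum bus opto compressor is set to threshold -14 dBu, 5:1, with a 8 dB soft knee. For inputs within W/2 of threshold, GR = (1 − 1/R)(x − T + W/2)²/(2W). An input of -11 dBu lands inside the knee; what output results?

x − T + W/2 = -11 − (-14) + 4 = 7.
GR = (1 − 1/5) × 7² / 16 = 0.8 × 49 / 16 = 2.45 dB.
Output = -11 − 2.45 = -13.45 dBu.

-13.45 dBu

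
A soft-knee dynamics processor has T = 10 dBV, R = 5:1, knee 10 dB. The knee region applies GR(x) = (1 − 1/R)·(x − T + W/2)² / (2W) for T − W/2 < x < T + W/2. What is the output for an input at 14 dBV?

10.76 dBV

x − T + W/2 = 14 − 10 + 5 = 9.
GR = (1 − 1/5) × 9² / 20 = 0.8 × 81 / 20 = 3.24 dB.
Output = 14 − 3.24 = 10.76 dBV.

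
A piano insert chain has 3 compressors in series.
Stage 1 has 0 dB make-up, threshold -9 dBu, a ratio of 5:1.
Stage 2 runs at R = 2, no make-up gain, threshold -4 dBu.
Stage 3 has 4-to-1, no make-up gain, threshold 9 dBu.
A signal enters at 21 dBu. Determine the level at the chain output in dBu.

-3.5 dBu

Stage 1: 30 dB above -9 dBu, reduced 5:1 to 6 dB above → -3 dBu.
Stage 2: 1 dB above -4 dBu, reduced 2:1 to 0.5 dB above → -3.5 dBu.
Stage 3: below threshold (-3.5 ≤ 9); passes unchanged; output -3.5 dBu.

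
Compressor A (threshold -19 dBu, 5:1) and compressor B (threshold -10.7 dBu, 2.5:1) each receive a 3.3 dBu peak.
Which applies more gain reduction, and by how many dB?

A, by 9.44 dB

A: 22.3 dB over, compressed to 4.46 dB over, so 17.84 dB of GR.
B: 14 dB over, compressed to 5.6 dB over, so 8.4 dB of GR.
Difference: 9.44 dB in favour of A.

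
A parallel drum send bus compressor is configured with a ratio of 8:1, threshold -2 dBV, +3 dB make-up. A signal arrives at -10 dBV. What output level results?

-7 dBV

-10 dBV is 8 dB below the -2 dBV threshold, so no gain reduction is applied.
Make-up gain adds 3 dB: -10 + 3 = -7 dBV.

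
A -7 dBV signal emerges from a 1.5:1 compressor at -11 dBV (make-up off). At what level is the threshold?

Let T be the threshold. Output overshoot = (input overshoot)/R, so -11 − T = (-7 − T)/1.5.
1.5·(-11 − T) = -7 − T → 0.5·T = -16.5 − (-7) = -9.5.
T = -9.5/0.5 = -19 dBV.

-19 dBV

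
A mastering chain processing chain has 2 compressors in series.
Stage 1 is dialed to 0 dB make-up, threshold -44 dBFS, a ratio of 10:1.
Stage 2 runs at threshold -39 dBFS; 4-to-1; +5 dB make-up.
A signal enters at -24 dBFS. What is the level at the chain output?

-37 dBFS

Stage 1: -24 dBFS is 20 dB over -44 dBFS; at 10:1 that becomes 2 dB over, giving -42 dBFS.
Stage 2: -42 dBFS is at or below the -39 dBFS threshold — no compression; make-up brings it to -37 dBFS.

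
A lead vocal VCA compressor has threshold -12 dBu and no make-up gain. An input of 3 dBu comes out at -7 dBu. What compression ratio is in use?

Input overshoot = 3 − (-12) = 15 dB; output overshoot = -7 − (-12) = 5 dB.
Ratio = 15 / 5 = 3.

3:1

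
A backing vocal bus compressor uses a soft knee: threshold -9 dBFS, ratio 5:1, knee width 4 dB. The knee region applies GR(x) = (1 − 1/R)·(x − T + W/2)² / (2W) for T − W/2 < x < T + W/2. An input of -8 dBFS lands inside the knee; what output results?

x − T + W/2 = -8 − (-9) + 2 = 3.
GR = (1 − 1/5) × 3² / 8 = 0.8 × 9 / 8 = 0.9 dB.
Output = -8 − 0.9 = -8.9 dBFS.

-8.9 dBFS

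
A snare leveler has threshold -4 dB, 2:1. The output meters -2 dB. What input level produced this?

0 dB

Post-compression overshoot = -2 − (-4) = 2 dB.
Input overshoot = R × output overshoot = 4 dB → input = -4 + 4 = 0 dB.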